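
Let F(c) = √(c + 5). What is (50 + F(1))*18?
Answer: 900 + 18*√6 ≈ 944.09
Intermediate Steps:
F(c) = √(5 + c)
(50 + F(1))*18 = (50 + √(5 + 1))*18 = (50 + √6)*18 = 900 + 18*√6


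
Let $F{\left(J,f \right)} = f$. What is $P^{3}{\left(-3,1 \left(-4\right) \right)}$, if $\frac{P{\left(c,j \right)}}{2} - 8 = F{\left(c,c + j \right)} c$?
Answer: $195112$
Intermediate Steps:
$P{\left(c,j \right)} = 16 + 2 c \left(c + j\right)$ ($P{\left(c,j \right)} = 16 + 2 \left(c + j\right) c = 16 + 2 c \left(c + j\right)$)
$P^{3}{\left(-3,1 \left(-4\right) \right)} = \left(16 + 2 \left(-3\right) \left(-3 + 1 \left(-4\right)\right)\right)^{3} = \left(16 + 2 \left(-3\right) \left(-3 - 4\right)\right)^{3} = \left(16 + 2 \left(-3\right) \left(-7\right)\right)^{3} = \left(16 + 42\right)^{3} = 58^{3} = 195112$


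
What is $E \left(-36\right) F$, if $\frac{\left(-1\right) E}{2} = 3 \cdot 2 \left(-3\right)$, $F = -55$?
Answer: $71280$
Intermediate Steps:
$E = 36$ ($E = - 2 \cdot 3 \cdot 2 \left(-3\right) = - 2 \cdot 6 \left(-3\right) = \left(-2\right) \left(-18\right) = 36$)
$E \left(-36\right) F = 36 \left(-36\right) \left(-55\right) = \left(-1296\right) \left(-55\right) = 71280$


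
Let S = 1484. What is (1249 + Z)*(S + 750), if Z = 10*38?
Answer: 3639186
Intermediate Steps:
Z = 380
(1249 + Z)*(S + 750) = (1249 + 380)*(1484 + 750) = 1629*2234 = 3639186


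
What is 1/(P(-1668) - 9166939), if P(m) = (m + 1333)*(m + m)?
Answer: -1/8049379 ≈ -1.2423e-7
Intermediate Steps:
P(m) = 2*m*(1333 + m) (P(m) = (1333 + m)*(2*m) = 2*m*(1333 + m))
1/(P(-1668) - 9166939) = 1/(2*(-1668)*(1333 - 1668) - 9166939) = 1/(2*(-1668)*(-335) - 9166939) = 1/(1117560 - 9166939) = 1/(-8049379) = -1/8049379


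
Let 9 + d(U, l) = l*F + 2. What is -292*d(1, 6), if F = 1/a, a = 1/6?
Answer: -8468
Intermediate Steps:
a = ⅙ ≈ 0.16667
F = 6 (F = 1/(⅙) = 6)
d(U, l) = -7 + 6*l (d(U, l) = -9 + (l*6 + 2) = -9 + (6*l + 2) = -9 + (2 + 6*l) = -7 + 6*l)
-292*d(1, 6) = -292*(-7 + 6*6) = -292*(-7 + 36) = -292*29 = -8468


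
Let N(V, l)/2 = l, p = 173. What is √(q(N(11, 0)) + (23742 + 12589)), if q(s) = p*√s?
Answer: √36331 ≈ 190.61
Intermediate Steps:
N(V, l) = 2*l
q(s) = 173*√s
√(q(N(11, 0)) + (23742 + 12589)) = √(173*√(2*0) + (23742 + 12589)) = √(173*√0 + 36331) = √(173*0 + 36331) = √(0 + 36331) = √36331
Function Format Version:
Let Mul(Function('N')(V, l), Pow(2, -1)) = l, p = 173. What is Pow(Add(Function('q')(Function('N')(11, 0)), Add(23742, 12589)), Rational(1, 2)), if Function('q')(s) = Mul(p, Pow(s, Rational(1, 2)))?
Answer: Pow(36331, Rational(1, 2)) ≈ 190.61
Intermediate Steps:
Function('N')(V, l) = Mul(2, l)
Function('q')(s) = Mul(173, Pow(s, Rational(1, 2)))
Pow(Add(Function('q')(Function('N')(11, 0)), Add(23742, 12589)), Rational(1, 2)) = Pow(Add(Mul(173, Pow(Mul(2, 0), Rational(1, 2))), Add(23742, 12589)), Rational(1, 2)) = Pow(Add(Mul(173, Pow(0, Rational(1, 2))), 36331), Rational(1, 2)) = Pow(Add(Mul(173, 0), 36331), Rational(1, 2)) = Pow(Add(0, 36331), Rational(1, 2)) = Pow(36331, Rational(1, 2))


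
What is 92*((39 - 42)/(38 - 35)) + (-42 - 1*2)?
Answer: -136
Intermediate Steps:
92*((39 - 42)/(38 - 35)) + (-42 - 1*2) = 92*(-3/3) + (-42 - 2) = 92*(-3*⅓) - 44 = 92*(-1) - 44 = -92 - 44 = -136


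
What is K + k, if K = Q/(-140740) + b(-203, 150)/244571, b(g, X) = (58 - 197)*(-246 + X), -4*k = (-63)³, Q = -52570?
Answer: 430345367944375/6884184508 ≈ 62512.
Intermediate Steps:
k = 250047/4 (k = -¼*(-63)³ = -¼*(-250047) = 250047/4 ≈ 62512.)
b(g, X) = 34194 - 139*X (b(g, X) = -139*(-246 + X) = 34194 - 139*X)
K = 1473513203/3442092254 (K = -52570/(-140740) + (34194 - 139*150)/244571 = -52570*(-1/140740) + (34194 - 20850)*(1/244571) = 5257/14074 + 13344*(1/244571) = 5257/14074 + 13344/244571 = 1473513203/3442092254 ≈ 0.42809)
K + k = 1473513203/3442092254 + 250047/4 = 430345367944375/6884184508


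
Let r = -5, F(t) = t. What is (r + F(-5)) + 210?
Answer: 200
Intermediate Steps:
(r + F(-5)) + 210 = (-5 - 5) + 210 = -10 + 210 = 200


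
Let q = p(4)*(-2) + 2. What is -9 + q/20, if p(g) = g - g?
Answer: -89/10 ≈ -8.9000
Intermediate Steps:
p(g) = 0
q = 2 (q = 0*(-2) + 2 = 0 + 2 = 2)
-9 + q/20 = -9 + 2/20 = -9 + (1/20)*2 = -9 + ⅒ = -89/10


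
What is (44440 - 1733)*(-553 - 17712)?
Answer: -780043355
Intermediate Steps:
(44440 - 1733)*(-553 - 17712) = 42707*(-18265) = -780043355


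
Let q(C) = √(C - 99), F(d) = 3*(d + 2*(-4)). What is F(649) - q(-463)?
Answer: 1923 - I*√562 ≈ 1923.0 - 23.707*I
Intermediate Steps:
F(d) = -24 + 3*d (F(d) = 3*(d - 8) = 3*(-8 + d) = -24 + 3*d)
q(C) = √(-99 + C)
F(649) - q(-463) = (-24 + 3*649) - √(-99 - 463) = (-24 + 1947) - √(-562) = 1923 - I*√562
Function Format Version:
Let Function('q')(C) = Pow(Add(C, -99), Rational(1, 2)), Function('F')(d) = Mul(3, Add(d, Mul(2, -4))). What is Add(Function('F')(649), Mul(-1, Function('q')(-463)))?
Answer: Add(1923, Mul(-1, I, Pow(562, Rational(1, 2)))) ≈ Add(1923.0, Mul(-23.707, I))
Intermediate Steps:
Function('F')(d) = Add(-24, Mul(3, d)) (Function('F')(d) = Mul(3, Add(d, -8)) = Mul(3, Add(-8, d)) = Add(-24, Mul(3, d)))
Function('q')(C) = Pow(Add(-99, C), Rational(1, 2))
Add(Function('F')(649), Mul(-1, Function('q')(-463))) = Add(Add(-24, Mul(3, 649)), Mul(-1, Pow(Add(-99, -463), Rational(1, 2)))) = Add(Add(-24, 1947), Mul(-1, Pow(-562, Rational(1, 2)))) = Add(1923, Mul(-1, Mul(I, Pow(562, Rational(1, 2))))) = Add(1923, Mul(-1, I, Pow(562, Rational(1, 2))))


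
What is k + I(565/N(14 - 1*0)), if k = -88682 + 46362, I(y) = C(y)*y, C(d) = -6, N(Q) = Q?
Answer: -297935/7 ≈ -42562.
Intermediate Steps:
I(y) = -6*y
k = -42320
k + I(565/N(14 - 1*0)) = -42320 - 3390/(14 - 1*0) = -42320 - 3390/(14 + 0) = -42320 - 3390/14 = -42320 - 6*565/14 = -42320 - 1695/7 = -297935/7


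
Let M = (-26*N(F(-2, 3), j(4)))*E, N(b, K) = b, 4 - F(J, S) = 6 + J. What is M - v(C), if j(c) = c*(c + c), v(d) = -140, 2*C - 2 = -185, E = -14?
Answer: 140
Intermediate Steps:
C = -183/2 (C = 1 + (1/2)*(-185) = 1 - 185/2 = -183/2 ≈ -91.500)
F(J, S) = -2 - J (F(J, S) = 4 - (6 + J) = 4 + (-6 - J) = -2 - J)
j(c) = 2*c**2 (j(c) = c*(2*c) = 2*c**2)
M = 0 (M = -26*(-2 - 1*(-2))*(-14) = -26*(-2 + 2)*(-14) = -26*0*(-14) = 0*(-14) = 0)
M - v(C) = 0 - 1*(-140) = 0 + 140 = 140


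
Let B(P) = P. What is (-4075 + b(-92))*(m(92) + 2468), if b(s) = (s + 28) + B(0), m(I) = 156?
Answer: -10860736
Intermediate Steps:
b(s) = 28 + s (b(s) = (s + 28) + 0 = (28 + s) + 0 = 28 + s)
(-4075 + b(-92))*(m(92) + 2468) = (-4075 + (28 - 92))*(156 + 2468) = (-4075 - 64)*2624 = -4139*2624 = -10860736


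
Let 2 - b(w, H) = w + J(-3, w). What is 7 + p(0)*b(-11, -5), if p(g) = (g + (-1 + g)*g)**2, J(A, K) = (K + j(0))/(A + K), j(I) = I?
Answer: 7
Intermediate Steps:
J(A, K) = K/(A + K) (J(A, K) = (K + 0)/(A + K) = K/(A + K))
p(g) = (g + g*(-1 + g))**2
b(w, H) = 2 - w - w/(-3 + w) (b(w, H) = 2 - (w + w/(-3 + w)) = 2 + (-w - w/(-3 + w)) = 2 - w - w/(-3 + w))
7 + p(0)*b(-11, -5) = 7 + 0**4*((-1*(-11) + (-3 - 11)*(2 - 1*(-11)))/(-3 - 11)) = 7 + 0*((11 - 14*(2 + 11))/(-14)) = 7 + 0*(-(11 - 14*13)/14) = 7 + 0*(-(11 - 182)/14) = 7 + 0*(-1/14*(-171)) = 7 + 0*(171/14) = 7 + 0 = 7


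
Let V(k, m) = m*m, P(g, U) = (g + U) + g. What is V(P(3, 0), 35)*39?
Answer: 47775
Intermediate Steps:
P(g, U) = U + 2*g (P(g, U) = (U + g) + g = U + 2*g)
V(k, m) = m²
V(P(3, 0), 35)*39 = 35²*39 = 1225*39 = 47775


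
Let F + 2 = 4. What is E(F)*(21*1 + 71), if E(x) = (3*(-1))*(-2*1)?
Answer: 552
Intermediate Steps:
F = 2 (F = -2 + 4 = 2)
E(x) = 6 (E(x) = -3*(-2) = 6)
E(F)*(21*1 + 71) = 6*(21*1 + 71) = 6*(21 + 71) = 6*92 = 552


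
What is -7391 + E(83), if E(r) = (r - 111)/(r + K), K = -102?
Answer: -140401/19 ≈ -7389.5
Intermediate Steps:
E(r) = (-111 + r)/(-102 + r) (E(r) = (r - 111)/(r - 102) = (-111 + r)/(-102 + r))
-7391 + E(83) = -7391 + (-111 + 83)/(-102 + 83) = -7391 - 28/(-19) = -7391 - 1/19*(-28) = -7391 + 28/19 = -140401/19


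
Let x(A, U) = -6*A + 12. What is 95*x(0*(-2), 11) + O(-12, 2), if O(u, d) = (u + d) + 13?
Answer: 1143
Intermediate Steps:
O(u, d) = 13 + d + u (O(u, d) = (d + u) + 13 = 13 + d + u)
x(A, U) = 12 - 6*A
95*x(0*(-2), 11) + O(-12, 2) = 95*(12 - 0*(-2)) + (13 + 2 - 12) = 95*(12 - 6*0) + 3 = 95*(12 + 0) + 3 = 95*12 + 3 = 1140 + 3 = 1143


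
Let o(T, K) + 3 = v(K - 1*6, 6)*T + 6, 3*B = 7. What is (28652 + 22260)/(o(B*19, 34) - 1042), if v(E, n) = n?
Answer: -50912/773 ≈ -65.863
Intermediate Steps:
B = 7/3 (B = (⅓)*7 = 7/3 ≈ 2.3333)
o(T, K) = 3 + 6*T (o(T, K) = -3 + (6*T + 6) = -3 + (6 + 6*T) = 3 + 6*T)
(28652 + 22260)/(o(B*19, 34) - 1042) = (28652 + 22260)/((3 + 6*((7/3)*19)) - 1042) = 50912/((3 + 6*(133/3)) - 1042) = 50912/((3 + 266) - 1042) = 50912/(269 - 1042) = 50912/(-773) = 50912*(-1/773) = -50912/773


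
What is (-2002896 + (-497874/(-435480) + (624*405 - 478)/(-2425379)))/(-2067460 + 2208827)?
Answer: -352577627178847039/24885399583489940 ≈ -14.168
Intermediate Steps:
(-2002896 + (-497874/(-435480) + (624*405 - 478)/(-2425379)))/(-2067460 + 2208827) = (-2002896 + (-497874*(-1/435480) + (252720 - 478)*(-1/2425379)))/141367 = (-2002896 + (82979/72580 + 252242*(-1/2425379)))*(1/141367) = (-2002896 + (82979/72580 - 252242/2425379))*(1/141367) = (-2002896 + 182947799681/176034007820)*(1/141367) = -352577627178847039/176034007820*1/141367 = -352577627178847039/24885399583489940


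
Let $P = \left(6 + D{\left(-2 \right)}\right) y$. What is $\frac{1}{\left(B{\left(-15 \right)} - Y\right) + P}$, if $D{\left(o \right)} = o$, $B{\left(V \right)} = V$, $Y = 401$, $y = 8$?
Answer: $- \frac{1}{384} \approx -0.0026042$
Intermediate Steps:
$P = 32$ ($P = \left(6 - 2\right) 8 = 4 \cdot 8 = 32$)
$\frac{1}{\left(B{\left(-15 \right)} - Y\right) + P} = \frac{1}{\left(-15 - 401\right) + 32} = \frac{1}{-416 + 32} = \frac{1}{-384} = - \frac{1}{384}$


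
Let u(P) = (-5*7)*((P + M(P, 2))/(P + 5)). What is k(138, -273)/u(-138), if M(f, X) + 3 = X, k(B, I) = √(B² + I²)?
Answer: -57*√10397/695 ≈ -8.3627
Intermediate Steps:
M(f, X) = -3 + X
u(P) = -35*(-1 + P)/(5 + P) (u(P) = (-5*7)*((P + (-3 + 2))/(P + 5)) = -35*(P - 1)/(5 + P) = -35*(-1 + P)/(5 + P))
k(138, -273)/u(-138) = √(138² + (-273)²)/((35*(1 - 1*(-138))/(5 - 138))) = √(19044 + 74529)/((35*(1 + 138)/(-133))) = √93573/((35*(-1/133)*139)) = (3*√10397)/(-695/19) = (3*√10397)*(-19/695) = -57*√10397/695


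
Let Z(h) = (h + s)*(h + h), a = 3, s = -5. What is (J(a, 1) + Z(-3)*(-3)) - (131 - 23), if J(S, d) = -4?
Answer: -256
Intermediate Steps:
Z(h) = 2*h*(-5 + h) (Z(h) = (h - 5)*(h + h) = (-5 + h)*(2*h) = 2*h*(-5 + h))
(J(a, 1) + Z(-3)*(-3)) - (131 - 23) = (-4 + (2*(-3)*(-5 - 3))*(-3)) - (131 - 23) = (-4 + (2*(-3)*(-8))*(-3)) - 1*108 = (-4 + 48*(-3)) - 108 = (-4 - 144) - 108 = -148 - 108 = -256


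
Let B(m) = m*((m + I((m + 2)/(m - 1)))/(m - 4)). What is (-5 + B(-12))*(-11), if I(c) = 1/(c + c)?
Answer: 11891/80 ≈ 148.64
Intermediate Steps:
I(c) = 1/(2*c)
B(m) = m*(m + (-1 + m)/(2*(2 + m)))/(-4 + m) (B(m) = m*((m + 1/(2*(((m + 2)/(m - 1)))))/(m - 4)) = m*((m + 1/(2*(((2 + m)/(-1 + m)))))/(-4 + m)) = m*((m + ((-1 + m)/(2 + m))/2)/(-4 + m)) = m*((m + (-1 + m)/(2*(2 + m)))/(-4 + m)) = m*(m + (-1 + m)/(2*(2 + m)))/(-4 + m))
(-5 + B(-12))*(-11) = (-5 + (1/2)*(-12)*(-1 - 12 + 2*(-12)*(2 - 12))/(-4 - 12*(2 - 12)))*(-11) = (-5 + (1/2)*(-12)*(-1 - 12 + 2*(-12)*(-10))/(-16*(-10)))*(-11) = (-5 + (1/2)*(-12)*(-1/16)*(-1/10)*(-1 - 12 + 240))*(-11) = (-5 + (1/2)*(-12)*(-1/16)*(-1/10)*227)*(-11) = (-5 - 681/80)*(-11) = -1081/80*(-11) = 11891/80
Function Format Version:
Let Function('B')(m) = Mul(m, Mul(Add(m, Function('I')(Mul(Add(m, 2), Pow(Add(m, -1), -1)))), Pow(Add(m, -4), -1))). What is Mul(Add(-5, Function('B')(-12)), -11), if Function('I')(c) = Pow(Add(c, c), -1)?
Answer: Rational(11891, 80) ≈ 148.64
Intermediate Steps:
Function('I')(c) = Mul(Rational(1, 2), Pow(c, -1)) (Function('I')(c) = Pow(Mul(2, c), -1) = Mul(Rational(1, 2), Pow(c, -1)))
Function('B')(m) = Mul(m, Pow(Add(-4, m), -1), Add(m, Mul(Rational(1, 2), Pow(Add(2, m), -1), Add(-1, m)))) (Function('B')(m) = Mul(m, Mul(Add(m, Mul(Rational(1, 2), Pow(Mul(Add(m, 2), Pow(Add(m, -1), -1)), -1))), Pow(Add(m, -4), -1))) = Mul(m, Mul(Add(m, Mul(Rational(1, 2), Pow(Mul(Add(2, m), Pow(Add(-1, m), -1)), -1))), Pow(Add(-4, m), -1))) = Mul(m, Mul(Add(m, Mul(Rational(1, 2), Pow(Mul(Pow(Add(-1, m), -1), Add(2, m)), -1))), Pow(Add(-4, m), -1))) = Mul(m, Mul(Add(m, Mul(Rational(1, 2), Mul(Pow(Add(2, m), -1), Add(-1, m)))), Pow(Add(-4, m), -1))) = Mul(m, Mul(Add(m, Mul(Rational(1, 2), Pow(Add(2, m), -1), Add(-1, m))), Pow(Add(-4, m), -1))) = Mul(m, Mul(Pow(Add(-4, m), -1), Add(m, Mul(Rational(1, 2), Pow(Add(2, m), -1), Add(-1, m))))) = Mul(m, Pow(Add(-4, m), -1), Add(m, Mul(Rational(1, 2), Pow(Add(2, m), -1), Add(-1, m)))))
Mul(Add(-5, Function('B')(-12)), -11) = Mul(Add(-5, Mul(Rational(1, 2), -12, Pow(Add(-4, -12), -1), Pow(Add(2, -12), -1), Add(-1, -12, Mul(2, -12, Add(2, -12))))), -11) = Mul(Add(-5, Mul(Rational(1, 2), -12, Pow(-16, -1), Pow(-10, -1), Add(-1, -12, Mul(2, -12, -10)))), -11) = Mul(Add(-5, Mul(Rational(1, 2), -12, Rational(-1, 16), Rational(-1, 10), Add(-1, -12, 240))), -11) = Mul(Add(-5, Mul(Rational(1, 2), -12, Rational(-1, 16), Rational(-1, 10), 227)), -11) = Mul(Add(-5, Rational(-681, 80)), -11) = Mul(Rational(-1081, 80), -11) = Rational(11891, 80)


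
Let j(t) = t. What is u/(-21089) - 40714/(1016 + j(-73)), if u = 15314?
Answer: -873058648/19886927 ≈ -43.901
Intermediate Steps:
u/(-21089) - 40714/(1016 + j(-73)) = 15314/(-21089) - 40714/(1016 - 73) = 15314*(-1/21089) - 40714/943 = -15314/21089 - 40714*1/943 = -15314/21089 - 40714/943 = -873058648/19886927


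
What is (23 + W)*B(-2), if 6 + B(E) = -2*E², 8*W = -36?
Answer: -259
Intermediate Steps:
W = -9/2 (W = (⅛)*(-36) = -9/2 ≈ -4.5000)
B(E) = -6 - 2*E²
(23 + W)*B(-2) = (23 - 9/2)*(-6 - 2*(-2)²) = 37*(-6 - 2*4)/2 = 37*(-6 - 8)/2 = (37/2)*(-14) = -259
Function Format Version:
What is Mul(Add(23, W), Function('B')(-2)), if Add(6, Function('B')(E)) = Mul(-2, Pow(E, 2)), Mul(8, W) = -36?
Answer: -259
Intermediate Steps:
W = Rational(-9, 2) (W = Mul(Rational(1, 8), -36) = Rational(-9, 2) ≈ -4.5000)
Function('B')(E) = Add(-6, Mul(-2, Pow(E, 2)))
Mul(Add(23, W), Function('B')(-2)) = Mul(Add(23, Rational(-9, 2)), Add(-6, Mul(-2, Pow(-2, 2)))) = Mul(Rational(37, 2), Add(-6, Mul(-2, 4))) = Mul(Rational(37, 2), Add(-6, -8)) = Mul(Rational(37, 2), -14) = -259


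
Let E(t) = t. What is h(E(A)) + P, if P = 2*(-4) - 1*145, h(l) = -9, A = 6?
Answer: -162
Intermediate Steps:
P = -153 (P = -8 - 145 = -153)
h(E(A)) + P = -9 - 153 = -162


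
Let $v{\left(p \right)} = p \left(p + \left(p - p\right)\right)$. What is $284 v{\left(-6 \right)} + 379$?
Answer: $10603$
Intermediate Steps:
$v{\left(p \right)} = p^{2}$ ($v{\left(p \right)} = p \left(p + 0\right) = p p = p^{2}$)
$284 v{\left(-6 \right)} + 379 = 284 \left(-6\right)^{2} + 379 = 284 \cdot 36 + 379 = 10224 + 379 = 10603$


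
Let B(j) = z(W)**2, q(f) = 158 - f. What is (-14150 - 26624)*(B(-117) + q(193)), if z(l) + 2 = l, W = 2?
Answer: 1427090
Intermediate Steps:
z(l) = -2 + l
B(j) = 0 (B(j) = (-2 + 2)**2 = 0**2 = 0)
(-14150 - 26624)*(B(-117) + q(193)) = (-14150 - 26624)*(0 + (158 - 1*193)) = -40774*(0 + (158 - 193)) = -40774*(0 - 35) = -40774*(-35) = 1427090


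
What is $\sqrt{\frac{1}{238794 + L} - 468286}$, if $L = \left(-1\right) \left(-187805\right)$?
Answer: $\frac{i \sqrt{85221826980586487}}{426599} \approx 684.31 i$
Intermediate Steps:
$L = 187805$
$\sqrt{\frac{1}{238794 + L} - 468286} = \sqrt{\frac{1}{238794 + 187805} - 468286} = \sqrt{\frac{1}{426599} - 468286} = \sqrt{- \frac{199770339313}{426599}} = \frac{i \sqrt{85221826980586487}}{426599}$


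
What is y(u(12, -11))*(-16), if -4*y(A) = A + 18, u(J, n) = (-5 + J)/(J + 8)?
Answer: 367/5 ≈ 73.400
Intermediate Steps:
u(J, n) = (-5 + J)/(8 + J)
y(A) = -9/2 - A/4 (y(A) = -(A + 18)/4 = -(18 + A)/4 = -9/2 - A/4)
y(u(12, -11))*(-16) = (-9/2 - (-5 + 12)/(4*(8 + 12)))*(-16) = (-9/2 - 7/(4*20))*(-16) = (-9/2 - 7/80)*(-16) = -367/80*(-16) = 367/5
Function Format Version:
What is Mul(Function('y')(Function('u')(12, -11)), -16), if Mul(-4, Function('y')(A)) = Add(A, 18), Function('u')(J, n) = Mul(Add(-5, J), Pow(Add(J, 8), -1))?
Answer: Rational(367, 5) ≈ 73.400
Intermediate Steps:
Function('u')(J, n) = Mul(Pow(Add(8, J), -1), Add(-5, J)) (Function('u')(J, n) = Mul(Add(-5, J), Pow(Add(8, J), -1)) = Mul(Pow(Add(8, J), -1), Add(-5, J)))
Function('y')(A) = Add(Rational(-9, 2), Mul(Rational(-1, 4), A)) (Function('y')(A) = Mul(Rational(-1, 4), Add(A, 18)) = Mul(Rational(-1, 4), Add(18, A)) = Add(Rational(-9, 2), Mul(Rational(-1, 4), A)))
Mul(Function('y')(Function('u')(12, -11)), -16) = Mul(Add(Rational(-9, 2), Mul(Rational(-1, 4), Mul(Pow(Add(8, 12), -1), Add(-5, 12)))), -16) = Mul(Add(Rational(-9, 2), Mul(Rational(-1, 4), Mul(Pow(20, -1), 7))), -16) = Mul(Add(Rational(-9, 2), Mul(Rational(-1, 4), Mul(Rational(1, 20), 7))), -16) = Mul(Add(Rational(-9, 2), Mul(Rational(-1, 4), Rational(7, 20))), -16) = Mul(Add(Rational(-9, 2), Rational(-7, 80)), -16) = Mul(Rational(-367, 80), -16) = Rational(367, 5)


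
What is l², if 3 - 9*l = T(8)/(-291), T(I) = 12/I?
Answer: 339889/3048516 ≈ 0.11149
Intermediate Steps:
l = 583/1746 (l = ⅓ - 12/8/(9*(-291)) = ⅓ - 12*(⅛)*(-1)/(9*291) = ⅓ - (-1)/(6*291) = ⅓ - ⅑*(-1/194) = ⅓ + 1/1746 = 583/1746 ≈ 0.33391)
l² = (583/1746)² = 339889/3048516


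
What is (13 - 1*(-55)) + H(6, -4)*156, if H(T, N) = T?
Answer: 1004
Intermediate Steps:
(13 - 1*(-55)) + H(6, -4)*156 = (13 - 1*(-55)) + 6*156 = (13 + 55) + 936 = 68 + 936 = 1004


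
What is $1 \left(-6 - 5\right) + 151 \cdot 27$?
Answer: $4066$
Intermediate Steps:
$1 \left(-6 - 5\right) + 151 \cdot 27 = 1 \left(-11\right) + 4077 = -11 + 4077 = 4066$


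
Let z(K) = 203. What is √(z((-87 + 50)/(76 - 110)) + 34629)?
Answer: 4*√2177 ≈ 186.63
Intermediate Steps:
√(z((-87 + 50)/(76 - 110)) + 34629) = √(203 + 34629) = √34832 = 4*√2177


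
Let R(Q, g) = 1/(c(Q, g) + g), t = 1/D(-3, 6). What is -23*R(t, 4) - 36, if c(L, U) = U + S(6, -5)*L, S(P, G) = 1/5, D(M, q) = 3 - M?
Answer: -9366/241 ≈ -38.863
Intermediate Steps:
S(P, G) = ⅕
c(L, U) = U + L/5
t = ⅙ (t = 1/(3 - 1*(-3)) = 1/(3 + 3) = 1/6 = ⅙ ≈ 0.16667)
R(Q, g) = 1/(2*g + Q/5) (R(Q, g) = 1/((g + Q/5) + g) = 1/(2*g + Q/5))
-23*R(t, 4) - 36 = -115/(⅙ + 10*4) - 36 = -115/(⅙ + 40) - 36 = -115/241/6 - 36 = -115*6/241 - 36 = -23*30/241 - 36 = -690/241 - 36 = -9366/241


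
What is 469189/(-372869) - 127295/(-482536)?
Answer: -25562317707/25703245112 ≈ -0.99452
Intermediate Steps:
469189/(-372869) - 127295/(-482536) = 469189*(-1/372869) - 127295*(-1/482536) = -67027/53267 + 127295/482536 = -25562317707/25703245112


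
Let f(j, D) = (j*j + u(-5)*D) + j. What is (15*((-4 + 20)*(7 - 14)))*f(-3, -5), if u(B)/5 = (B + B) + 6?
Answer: -178080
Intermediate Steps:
u(B) = 30 + 10*B (u(B) = 5*((B + B) + 6) = 5*(2*B + 6) = 5*(6 + 2*B) = 30 + 10*B)
f(j, D) = j + j² - 20*D (f(j, D) = (j*j + (30 + 10*(-5))*D) + j = (j² + (30 - 50)*D) + j = (j² - 20*D) + j = j + j² - 20*D)
(15*((-4 + 20)*(7 - 14)))*f(-3, -5) = (15*((-4 + 20)*(7 - 14)))*(-3 + (-3)² - 20*(-5)) = (15*(16*(-7)))*(-3 + 9 + 100) = (15*(-112))*106 = -1680*106 = -178080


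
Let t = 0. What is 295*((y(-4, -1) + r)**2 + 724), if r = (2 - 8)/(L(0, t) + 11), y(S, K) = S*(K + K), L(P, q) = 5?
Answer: 14766815/64 ≈ 2.3073e+5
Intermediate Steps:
y(S, K) = 2*K*S (y(S, K) = S*(2*K) = 2*K*S)
r = -3/8 (r = (2 - 8)/(5 + 11) = -6/16 = -6*1/16 = -3/8 ≈ -0.37500)
295*((y(-4, -1) + r)**2 + 724) = 295*((2*(-1)*(-4) - 3/8)**2 + 724) = 295*((8 - 3/8)**2 + 724) = 295*((61/8)**2 + 724) = 295*(3721/64 + 724) = 295*(50057/64) = 14766815/64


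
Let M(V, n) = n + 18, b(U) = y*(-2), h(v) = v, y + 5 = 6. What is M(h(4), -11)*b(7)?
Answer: -14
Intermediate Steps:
y = 1 (y = -5 + 6 = 1)
b(U) = -2 (b(U) = 1*(-2) = -2)
M(V, n) = 18 + n
M(h(4), -11)*b(7) = (18 - 11)*(-2) = 7*(-2) = -14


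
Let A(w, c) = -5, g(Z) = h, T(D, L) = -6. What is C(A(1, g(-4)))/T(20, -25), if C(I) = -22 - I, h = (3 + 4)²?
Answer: 17/6 ≈ 2.8333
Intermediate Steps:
h = 49 (h = 7² = 49)
g(Z) = 49
C(A(1, g(-4)))/T(20, -25) = (-22 - 1*(-5))/(-6) = (-22 + 5)*(-⅙) = -17*(-⅙) = 17/6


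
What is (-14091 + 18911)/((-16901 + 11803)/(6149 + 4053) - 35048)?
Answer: -24586820/178782397 ≈ -0.13752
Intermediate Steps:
(-14091 + 18911)/((-16901 + 11803)/(6149 + 4053) - 35048) = 4820/(-5098/10202 - 35048) = 4820/(-5098*1/10202 - 35048) = 4820/(-2549/5101 - 35048) = 4820/(-178782397/5101) = 4820*(-5101/178782397) = -24586820/178782397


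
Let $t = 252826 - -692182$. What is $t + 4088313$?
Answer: $5033321$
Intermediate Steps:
$t = 945008$ ($t = 252826 + 692182 = 945008$)
$t + 4088313 = 945008 + 4088313 = 5033321$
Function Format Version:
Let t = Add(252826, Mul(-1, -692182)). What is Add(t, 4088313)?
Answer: 5033321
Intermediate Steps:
t = 945008 (t = Add(252826, 692182) = 945008)
Add(t, 4088313) = Add(945008, 4088313) = 5033321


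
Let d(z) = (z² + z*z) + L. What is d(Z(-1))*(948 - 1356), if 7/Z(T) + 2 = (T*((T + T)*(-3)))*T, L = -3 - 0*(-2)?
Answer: -1275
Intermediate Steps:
L = -3 (L = -3 - 1*0 = -3 + 0 = -3)
Z(T) = 7/(-2 - 6*T³) (Z(T) = 7/(-2 + (T*((T + T)*(-3)))*T) = 7/(-2 + (T*((2*T)*(-3)))*T) = 7/(-2 + (T*(-6*T))*T) = 7/(-2 + (-6*T²)*T) = 7/(-2 - 6*T³))
d(z) = -3 + 2*z² (d(z) = (z² + z*z) - 3 = (z² + z²) - 3 = 2*z² - 3 = -3 + 2*z²)
d(Z(-1))*(948 - 1356) = (-3 + 2*(-7/(2 + 6*(-1)³))²)*(948 - 1356) = (-3 + 2*(-7/(2 + 6*(-1)))²)*(-408) = (-3 + 2*(-7/(2 - 6))²)*(-408) = (-3 + 2*(-7/(-4))²)*(-408) = (-3 + 2*(-7*(-¼))²)*(-408) = (-3 + 2*(7/4)²)*(-408) = (-3 + 2*(49/16))*(-408) = (-3 + 49/8)*(-408) = (25/8)*(-408) = -1275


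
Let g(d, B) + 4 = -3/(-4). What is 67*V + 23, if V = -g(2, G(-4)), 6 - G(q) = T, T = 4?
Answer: 963/4 ≈ 240.75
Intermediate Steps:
G(q) = 2 (G(q) = 6 - 1*4 = 6 - 4 = 2)
g(d, B) = -13/4 (g(d, B) = -4 - 3/(-4) = -4 - 3*(-¼) = -4 + ¾ = -13/4)
V = 13/4 (V = -1*(-13/4) = 13/4 ≈ 3.2500)
67*V + 23 = 67*(13/4) + 23 = 871/4 + 23 = 963/4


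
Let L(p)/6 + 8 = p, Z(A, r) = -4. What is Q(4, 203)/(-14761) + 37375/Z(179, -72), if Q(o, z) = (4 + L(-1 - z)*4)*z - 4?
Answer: -547564151/59044 ≈ -9273.8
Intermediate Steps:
L(p) = -48 + 6*p
Q(o, z) = -4 + z*(-212 - 24*z) (Q(o, z) = (4 + (-48 + 6*(-1 - z))*4)*z - 4 = (4 + (-48 + (-6 - 6*z))*4)*z - 4 = (4 + (-54 - 6*z)*4)*z - 4 = (4 + (-216 - 24*z))*z - 4 = (-212 - 24*z)*z - 4 = z*(-212 - 24*z) - 4 = -4 + z*(-212 - 24*z))
Q(4, 203)/(-14761) + 37375/Z(179, -72) = (-4 + 4*203 - 24*203*(9 + 203))/(-14761) + 37375/(-4) = (-4 + 812 - 24*203*212)*(-1/14761) + 37375*(-¼) = (-4 + 812 - 1032864)*(-1/14761) - 37375/4 = -1032056*(-1/14761) - 37375/4 = 1032056/14761 - 37375/4 = -547564151/59044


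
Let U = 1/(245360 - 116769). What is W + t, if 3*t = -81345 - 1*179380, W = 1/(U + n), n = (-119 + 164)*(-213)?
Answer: -321355226157923/3697634202 ≈ -86908.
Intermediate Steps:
n = -9585 (n = 45*(-213) = -9585)
U = 1/128591 ≈ 7.7766e-6
W = -128591/1232544734 (W = 1/(1/128591 - 9585) = 1/(-1232544734/128591) = -128591/1232544734 ≈ -0.00010433)
t = -260725/3 (t = (-81345 - 1*179380)/3 = (-81345 - 179380)/3 = (1/3)*(-260725) = -260725/3 ≈ -86908.)
W + t = -128591/1232544734 - 260725/3 = -321355226157923/3697634202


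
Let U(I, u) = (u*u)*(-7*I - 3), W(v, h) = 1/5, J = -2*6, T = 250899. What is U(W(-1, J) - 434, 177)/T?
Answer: 158399424/418165 ≈ 378.80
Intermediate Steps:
J = -12
W(v, h) = ⅕
U(I, u) = u²*(-3 - 7*I)
U(W(-1, J) - 434, 177)/T = (177²*(-3 - 7*(⅕ - 434)))/250899 = (31329*(-3 - 7*(-2169/5)))*(1/250899) = (31329*(-3 + 15183/5))*(1/250899) = (31329*(15168/5))*(1/250899) = (475198272/5)*(1/250899) = 158399424/418165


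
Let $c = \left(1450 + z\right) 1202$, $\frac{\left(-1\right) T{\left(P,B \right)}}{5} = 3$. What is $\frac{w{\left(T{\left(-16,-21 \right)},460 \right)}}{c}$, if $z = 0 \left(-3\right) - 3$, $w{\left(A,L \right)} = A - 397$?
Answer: $- \frac{206}{869647} \approx -0.00023688$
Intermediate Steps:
$T{\left(P,B \right)} = -15$ ($T{\left(P,B \right)} = \left(-5\right) 3 = -15$)
$w{\left(A,L \right)} = -397 + A$
$z = -3$ ($z = 0 - 3 = -3$)
$c = 1739294$ ($c = \left(1450 - 3\right) 1202 = 1447 \cdot 1202 = 1739294$)
$\frac{w{\left(T{\left(-16,-21 \right)},460 \right)}}{c} = \frac{-397 - 15}{1739294} = \left(-412\right) \frac{1}{1739294} = - \frac{206}{869647}$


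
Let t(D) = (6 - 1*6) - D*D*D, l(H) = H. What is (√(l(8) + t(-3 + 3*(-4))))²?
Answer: 3383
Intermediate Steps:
t(D) = -D³ (t(D) = (6 - 6) - D²*D = 0 - D³ = -D³)
(√(l(8) + t(-3 + 3*(-4))))² = (√(8 - (-3 + 3*(-4))³))² = (√(8 - (-3 - 12)³))² = (√(8 - 1*(-15)³))² = (√(8 - 1*(-3375)))² = (√(8 + 3375))² = (√3383)² = 3383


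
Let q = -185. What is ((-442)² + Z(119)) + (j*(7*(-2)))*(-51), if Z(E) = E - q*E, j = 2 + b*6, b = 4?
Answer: 236062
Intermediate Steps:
j = 26 (j = 2 + 4*6 = 2 + 24 = 26)
Z(E) = 186*E (Z(E) = E - (-185)*E = E + 185*E = 186*E)
((-442)² + Z(119)) + (j*(7*(-2)))*(-51) = ((-442)² + 186*119) + (26*(7*(-2)))*(-51) = (195364 + 22134) + (26*(-14))*(-51) = 217498 - 364*(-51) = 217498 + 18564 = 236062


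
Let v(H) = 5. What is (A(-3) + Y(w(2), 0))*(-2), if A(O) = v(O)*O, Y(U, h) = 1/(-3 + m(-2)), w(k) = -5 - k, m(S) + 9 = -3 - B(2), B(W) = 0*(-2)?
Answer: 452/15 ≈ 30.133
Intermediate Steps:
B(W) = 0
m(S) = -12 (m(S) = -9 + (-3 - 1*0) = -9 + (-3 + 0) = -9 - 3 = -12)
Y(U, h) = -1/15 (Y(U, h) = 1/(-3 - 12) = 1/(-15) = -1/15)
A(O) = 5*O
(A(-3) + Y(w(2), 0))*(-2) = (5*(-3) - 1/15)*(-2) = (-15 - 1/15)*(-2) = -226/15*(-2) = 452/15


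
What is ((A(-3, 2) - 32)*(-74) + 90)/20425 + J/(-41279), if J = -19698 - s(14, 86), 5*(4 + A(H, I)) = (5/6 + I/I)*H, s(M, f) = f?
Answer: 2605653383/4215617875 ≈ 0.61810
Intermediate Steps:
A(H, I) = -4 + 11*H/30 (A(H, I) = -4 + ((5/6 + I/I)*H)/5 = -4 + ((5*(⅙) + 1)*H)/5 = -4 + ((⅚ + 1)*H)/5 = -4 + (11*H/6)/5 = -4 + 11*H/30)
J = -19784 (J = -19698 - 1*86 = -19698 - 86 = -19784)
((A(-3, 2) - 32)*(-74) + 90)/20425 + J/(-41279) = (((-4 + (11/30)*(-3)) - 32)*(-74) + 90)/20425 - 19784/(-41279) = (((-4 - 11/10) - 32)*(-74) + 90)*(1/20425) - 19784*(-1/41279) = ((-51/10 - 32)*(-74) + 90)*(1/20425) + 19784/41279 = (-371/10*(-74) + 90)*(1/20425) + 19784/41279 = (13727/5 + 90)*(1/20425) + 19784/41279 = (14177/5)*(1/20425) + 19784/41279 = 14177/102125 + 19784/41279 = 2605653383/4215617875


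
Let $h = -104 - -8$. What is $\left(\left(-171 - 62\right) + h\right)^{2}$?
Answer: $108241$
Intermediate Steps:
$h = -96$ ($h = -104 + 8 = -96$)
$\left(\left(-171 - 62\right) + h\right)^{2} = \left(\left(-171 - 62\right) - 96\right)^{2} = \left(-233 - 96\right)^{2} = \left(-329\right)^{2} = 108241$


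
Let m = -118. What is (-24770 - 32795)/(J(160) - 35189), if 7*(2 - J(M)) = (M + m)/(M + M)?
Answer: 9210400/5629923 ≈ 1.6360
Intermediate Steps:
J(M) = 2 - (-118 + M)/(14*M) (J(M) = 2 - (M - 118)/(7*(M + M)) = 2 - (-118 + M)/(7*(2*M)) = 2 - (-118 + M)*1/(2*M)/7 = 2 - (-118 + M)/(14*M))
(-24770 - 32795)/(J(160) - 35189) = (-24770 - 32795)/((1/14)*(118 + 27*160)/160 - 35189) = -57565/((1/14)*(1/160)*(118 + 4320) - 35189) = -57565/((1/14)*(1/160)*4438 - 35189) = -57565/(317/160 - 35189) = -57565/(-5629923/160) = -57565*(-160/5629923) = 9210400/5629923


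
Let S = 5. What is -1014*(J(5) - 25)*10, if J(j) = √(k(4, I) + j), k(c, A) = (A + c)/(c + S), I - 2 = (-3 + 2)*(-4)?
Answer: 253500 - 3380*√55 ≈ 2.2843e+5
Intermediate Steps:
I = 6 (I = 2 + (-3 + 2)*(-4) = 2 - 1*(-4) = 2 + 4 = 6)
k(c, A) = (A + c)/(5 + c) (k(c, A) = (A + c)/(c + 5) = (A + c)/(5 + c))
J(j) = √(10/9 + j) (J(j) = √((6 + 4)/(5 + 4) + j) = √(10/9 + j))
-1014*(J(5) - 25)*10 = -1014*(√(10 + 9*5)/3 - 25)*10 = -1014*(√(10 + 45)/3 - 25)*10 = -1014*(√55/3 - 25)*10 = -1014*(-25 + √55/3)*10 = -1014*(-250 + 10*√55/3) = 253500 - 3380*√55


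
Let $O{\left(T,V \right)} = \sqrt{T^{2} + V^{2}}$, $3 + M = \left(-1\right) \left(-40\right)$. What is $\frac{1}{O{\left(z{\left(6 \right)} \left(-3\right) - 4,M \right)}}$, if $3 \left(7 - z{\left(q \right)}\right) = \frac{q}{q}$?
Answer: $\frac{\sqrt{1945}}{1945} \approx 0.022675$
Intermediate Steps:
$M = 37$ ($M = -3 - -40 = -3 + 40 = 37$)
$z{\left(q \right)} = \frac{20}{3}$ ($z{\left(q \right)} = 7 - \frac{q \frac{1}{q}}{3} = 7 - \frac{1}{3} = \frac{20}{3}$)
$\frac{1}{O{\left(z{\left(6 \right)} \left(-3\right) - 4,M \right)}} = \frac{1}{\sqrt{\left(\frac{20}{3} \left(-3\right) - 4\right)^{2} + 37^{2}}} = \frac{1}{\sqrt{\left(-20 - 4\right)^{2} + 1369}} = \frac{1}{\sqrt{\left(-24\right)^{2} + 1369}} = \frac{1}{\sqrt{576 + 1369}} = \frac{1}{\sqrt{1945}} = \frac{\sqrt{1945}}{1945}$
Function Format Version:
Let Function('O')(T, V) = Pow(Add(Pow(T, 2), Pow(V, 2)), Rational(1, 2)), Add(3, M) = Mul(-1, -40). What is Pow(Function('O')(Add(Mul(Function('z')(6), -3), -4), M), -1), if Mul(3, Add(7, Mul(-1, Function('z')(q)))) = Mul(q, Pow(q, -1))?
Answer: Mul(Rational(1, 1945), Pow(1945, Rational(1, 2))) ≈ 0.022675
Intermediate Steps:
M = 37 (M = Add(-3, Mul(-1, -40)) = Add(-3, 40) = 37)
Function('z')(q) = Rational(20, 3) (Function('z')(q) = Add(7, Mul(Rational(-1, 3), Mul(q, Pow(q, -1)))) = Add(7, Mul(Rational(-1, 3), 1)) = Add(7, Rational(-1, 3)) = Rational(20, 3))
Pow(Function('O')(Add(Mul(Function('z')(6), -3), -4), M), -1) = Pow(Pow(Add(Pow(Add(Mul(Rational(20, 3), -3), -4), 2), Pow(37, 2)), Rational(1, 2)), -1) = Pow(Pow(Add(Pow(Add(-20, -4), 2), 1369), Rational(1, 2)), -1) = Pow(Pow(Add(Pow(-24, 2), 1369), Rational(1, 2)), -1) = Pow(Pow(Add(576, 1369), Rational(1, 2)), -1) = Pow(Pow(1945, Rational(1, 2)), -1) = Mul(Rational(1, 1945), Pow(1945, Rational(1, 2)))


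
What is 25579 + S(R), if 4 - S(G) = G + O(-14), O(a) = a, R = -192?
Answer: 25789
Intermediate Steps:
S(G) = 18 - G (S(G) = 4 - (G - 14) = 4 - (-14 + G) = 4 + (14 - G) = 18 - G)
25579 + S(R) = 25579 + (18 - 1*(-192)) = 25579 + (18 + 192) = 25579 + 210 = 25789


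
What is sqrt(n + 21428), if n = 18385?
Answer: sqrt(39813) ≈ 199.53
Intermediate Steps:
sqrt(n + 21428) = sqrt(18385 + 21428) = sqrt(39813)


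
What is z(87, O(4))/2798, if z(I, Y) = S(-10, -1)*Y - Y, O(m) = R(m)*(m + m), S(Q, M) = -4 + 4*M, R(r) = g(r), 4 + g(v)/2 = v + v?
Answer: -288/1399 ≈ -0.20586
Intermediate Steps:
g(v) = -8 + 4*v (g(v) = -8 + 2*(v + v) = -8 + 2*(2*v) = -8 + 4*v)
R(r) = -8 + 4*r
O(m) = 2*m*(-8 + 4*m) (O(m) = (-8 + 4*m)*(m + m) = (-8 + 4*m)*(2*m) = 2*m*(-8 + 4*m))
z(I, Y) = -9*Y (z(I, Y) = (-4 + 4*(-1))*Y - Y = (-4 - 4)*Y - Y = -8*Y - Y = -9*Y)
z(87, O(4))/2798 = -72*4*(-2 + 4)/2798 = -72*4*2*(1/2798) = -9*64*(1/2798) = -576*1/2798 = -288/1399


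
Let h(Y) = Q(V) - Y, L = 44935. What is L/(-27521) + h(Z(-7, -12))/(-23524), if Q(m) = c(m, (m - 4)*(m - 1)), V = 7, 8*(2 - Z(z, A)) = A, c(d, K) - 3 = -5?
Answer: -2113799149/1294808008 ≈ -1.6325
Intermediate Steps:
c(d, K) = -2 (c(d, K) = 3 - 5 = -2)
Z(z, A) = 2 - A/8
Q(m) = -2
h(Y) = -2 - Y
L/(-27521) + h(Z(-7, -12))/(-23524) = 44935/(-27521) + (-2 - (2 - ⅛*(-12)))/(-23524) = 44935*(-1/27521) + (-2 - (2 + 3/2))*(-1/23524) = -44935/27521 + (-2 - 1*7/2)*(-1/23524) = -44935/27521 + (-2 - 7/2)*(-1/23524) = -44935/27521 - 11/2*(-1/23524) = -44935/27521 + 11/47048 = -2113799149/1294808008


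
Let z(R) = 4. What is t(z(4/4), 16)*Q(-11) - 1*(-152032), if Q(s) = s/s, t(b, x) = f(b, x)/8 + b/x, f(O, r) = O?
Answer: 608131/4 ≈ 1.5203e+5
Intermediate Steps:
t(b, x) = b/8 + b/x
Q(s) = 1
t(z(4/4), 16)*Q(-11) - 1*(-152032) = ((1/8)*4 + 4/16)*1 - 1*(-152032) = (1/2 + 4*(1/16))*1 + 152032 = (1/2 + 1/4)*1 + 152032 = (3/4)*1 + 152032 = 3/4 + 152032 = 608131/4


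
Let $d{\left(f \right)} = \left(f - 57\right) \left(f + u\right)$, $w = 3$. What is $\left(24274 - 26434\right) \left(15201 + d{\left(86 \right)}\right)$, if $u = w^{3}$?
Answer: $-39912480$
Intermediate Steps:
$u = 27$ ($u = 3^{3} = 27$)
$d{\left(f \right)} = \left(-57 + f\right) \left(27 + f\right)$ ($d{\left(f \right)} = \left(f - 57\right) \left(f + 27\right) = \left(-57 + f\right) \left(27 + f\right)$)
$\left(24274 - 26434\right) \left(15201 + d{\left(86 \right)}\right) = \left(24274 - 26434\right) \left(15201 - \left(4119 - 7396\right)\right) = - 2160 \left(15201 - -3277\right) = - 2160 \left(15201 + 3277\right) = \left(-2160\right) 18478 = -39912480$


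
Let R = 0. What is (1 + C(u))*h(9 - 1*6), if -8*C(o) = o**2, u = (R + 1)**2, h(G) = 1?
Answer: 7/8 ≈ 0.87500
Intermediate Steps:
u = 1 (u = (0 + 1)**2 = 1**2 = 1)
C(o) = -o**2/8
(1 + C(u))*h(9 - 1*6) = (1 - 1/8*1**2)*1 = (1 - 1/8*1)*1 = (1 - 1/8)*1 = (7/8)*1 = 7/8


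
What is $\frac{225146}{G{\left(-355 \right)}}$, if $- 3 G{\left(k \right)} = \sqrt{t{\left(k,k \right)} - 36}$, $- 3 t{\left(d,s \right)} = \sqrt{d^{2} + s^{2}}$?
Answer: $\frac{675438 i \sqrt{3}}{\sqrt{108 + 355 \sqrt{2}}} \approx 47366.0 i$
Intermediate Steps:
$t{\left(d,s \right)} = - \frac{\sqrt{d^{2} + s^{2}}}{3}$
$G{\left(k \right)} = - \frac{\sqrt{-36 - \frac{\sqrt{2} \sqrt{k^{2}}}{3}}}{3}$ ($G{\left(k \right)} = - \frac{\sqrt{- \frac{\sqrt{k^{2} + k^{2}}}{3} - 36}}{3} = - \frac{\sqrt{- \frac{\sqrt{2 k^{2}}}{3} - 36}}{3} = - \frac{\sqrt{- \frac{\sqrt{2} \sqrt{k^{2}}}{3} - 36}}{3} = - \frac{\sqrt{-36 - \frac{\sqrt{2} \sqrt{k^{2}}}{3}}}{3}$)
$\frac{225146}{G{\left(-355 \right)}} = \frac{225146}{\left(- \frac{1}{9}\right) \sqrt{-324 - 3 \sqrt{2} \sqrt{\left(-355\right)^{2}}}} = \frac{225146}{\left(- \frac{1}{9}\right) \sqrt{-324 - 3 \sqrt{2} \sqrt{126025}}} = \frac{225146}{\left(- \frac{1}{9}\right) \sqrt{-324 - 3 \sqrt{2} \cdot 355}} = \frac{225146}{\left(- \frac{1}{9}\right) \sqrt{-324 - 1065 \sqrt{2}}} = 225146 \left(- \frac{9}{\sqrt{-324 - 1065 \sqrt{2}}}\right) = - \frac{2026314}{\sqrt{-324 - 1065 \sqrt{2}}}$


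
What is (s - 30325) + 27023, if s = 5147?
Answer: 1845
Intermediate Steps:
(s - 30325) + 27023 = (5147 - 30325) + 27023 = -25178 + 27023 = 1845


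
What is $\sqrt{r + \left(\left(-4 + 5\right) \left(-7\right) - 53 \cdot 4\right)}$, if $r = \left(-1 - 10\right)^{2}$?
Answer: $7 i \sqrt{2} \approx 9.8995 i$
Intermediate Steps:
$r = 121$ ($r = \left(-11\right)^{2} = 121$)
$\sqrt{r + \left(\left(-4 + 5\right) \left(-7\right) - 53 \cdot 4\right)} = \sqrt{121 + \left(\left(-4 + 5\right) \left(-7\right) - 53 \cdot 4\right)} = \sqrt{121 + \left(1 \left(-7\right) - 212\right)} = \sqrt{121 - 219} = \sqrt{-98} = 7 i \sqrt{2}$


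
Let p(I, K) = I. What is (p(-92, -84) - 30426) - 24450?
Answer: -54968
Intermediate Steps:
(p(-92, -84) - 30426) - 24450 = (-92 - 30426) - 24450 = -30518 - 24450 = -54968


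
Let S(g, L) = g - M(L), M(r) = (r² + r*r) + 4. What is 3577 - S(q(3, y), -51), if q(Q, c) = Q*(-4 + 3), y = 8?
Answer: 8786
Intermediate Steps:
q(Q, c) = -Q (q(Q, c) = Q*(-1) = -Q)
M(r) = 4 + 2*r² (M(r) = (r² + r²) + 4 = 2*r² + 4 = 4 + 2*r²)
S(g, L) = -4 + g - 2*L² (S(g, L) = g - (4 + 2*L²) = g + (-4 - 2*L²) = -4 + g - 2*L²)
3577 - S(q(3, y), -51) = 3577 - (-4 - 1*3 - 2*(-51)²) = 3577 - (-4 - 3 - 2*2601) = 3577 - (-4 - 3 - 5202) = 3577 - 1*(-5209) = 3577 + 5209 = 8786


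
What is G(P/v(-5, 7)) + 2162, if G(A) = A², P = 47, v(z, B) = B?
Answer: 108147/49 ≈ 2207.1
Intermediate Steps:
G(P/v(-5, 7)) + 2162 = (47/7)² + 2162 = 2209/49 + 2162 = 108147/49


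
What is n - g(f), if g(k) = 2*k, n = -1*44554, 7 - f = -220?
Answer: -45008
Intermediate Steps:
f = 227 (f = 7 - 1*(-220) = 7 + 220 = 227)
n = -44554
n - g(f) = -44554 - 2*227 = -44554 - 1*454 = -44554 - 454 = -45008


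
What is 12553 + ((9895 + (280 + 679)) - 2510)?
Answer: 20897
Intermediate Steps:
12553 + ((9895 + (280 + 679)) - 2510) = 12553 + ((9895 + 959) - 2510) = 12553 + (10854 - 2510) = 12553 + 8344 = 20897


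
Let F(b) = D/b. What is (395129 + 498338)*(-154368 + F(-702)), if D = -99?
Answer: -10757961852631/78 ≈ -1.3792e+11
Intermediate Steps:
F(b) = -99/b
(395129 + 498338)*(-154368 + F(-702)) = (395129 + 498338)*(-154368 - 99/(-702)) = 893467*(-154368 - 99*(-1/702)) = 893467*(-154368 + 11/78) = 893467*(-12040693/78) = -10757961852631/78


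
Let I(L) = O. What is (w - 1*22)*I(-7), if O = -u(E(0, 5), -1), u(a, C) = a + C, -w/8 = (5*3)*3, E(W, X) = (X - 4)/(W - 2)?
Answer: -573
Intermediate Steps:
E(W, X) = (-4 + X)/(-2 + W)
w = -360 (w = -8*5*3*3 = -120*3 = -8*45 = -360)
u(a, C) = C + a
O = 3/2 (O = -(-1 + (-4 + 5)/(-2 + 0)) = -(-1 + 1/(-2)) = -(-1 - 1/2*1) = -(-1 - 1/2) = -1*(-3/2) = 3/2 ≈ 1.5000)
I(L) = 3/2
(w - 1*22)*I(-7) = (-360 - 1*22)*(3/2) = (-360 - 22)*(3/2) = -382*3/2 = -573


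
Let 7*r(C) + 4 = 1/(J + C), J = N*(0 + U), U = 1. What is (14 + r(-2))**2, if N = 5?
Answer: 80089/441 ≈ 181.61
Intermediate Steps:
J = 5 (J = 5*(0 + 1) = 5*1 = 5)
r(C) = -4/7 + 1/(7*(5 + C))
(14 + r(-2))**2 = (14 + (-19 - 4*(-2))/(7*(5 - 2)))**2 = (14 + (1/7)*(-19 + 8)/3)**2 = (14 + (1/7)*(1/3)*(-11))**2 = (14 - 11/21)**2 = (283/21)**2 = 80089/441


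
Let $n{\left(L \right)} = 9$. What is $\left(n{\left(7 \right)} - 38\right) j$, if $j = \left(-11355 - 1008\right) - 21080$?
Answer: $969847$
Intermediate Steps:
$j = -33443$ ($j = \left(-11355 - 1008\right) - 21080 = -12363 - 21080 = -33443$)
$\left(n{\left(7 \right)} - 38\right) j = \left(9 - 38\right) \left(-33443\right) = \left(-29\right) \left(-33443\right) = 969847$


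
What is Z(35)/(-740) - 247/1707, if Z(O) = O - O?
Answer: -247/1707 ≈ -0.14470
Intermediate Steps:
Z(O) = 0
Z(35)/(-740) - 247/1707 = 0/(-740) - 247/1707 = 0*(-1/740) - 247*1/1707 = 0 - 247/1707 = -247/1707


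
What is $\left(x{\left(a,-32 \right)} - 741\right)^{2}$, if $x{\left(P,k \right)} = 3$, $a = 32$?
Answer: $544644$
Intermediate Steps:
$\left(x{\left(a,-32 \right)} - 741\right)^{2} = \left(3 - 741\right)^{2} = \left(-738\right)^{2} = 544644$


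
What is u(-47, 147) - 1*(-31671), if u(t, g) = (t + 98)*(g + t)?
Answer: 36771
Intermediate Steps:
u(t, g) = (98 + t)*(g + t)
u(-47, 147) - 1*(-31671) = ((-47)² + 98*147 + 98*(-47) + 147*(-47)) - 1*(-31671) = (2209 + 14406 - 4606 - 6909) + 31671 = 5100 + 31671 = 36771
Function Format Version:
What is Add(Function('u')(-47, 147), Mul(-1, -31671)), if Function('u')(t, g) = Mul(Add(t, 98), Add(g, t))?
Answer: 36771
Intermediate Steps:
Function('u')(t, g) = Mul(Add(98, t), Add(g, t))
Add(Function('u')(-47, 147), Mul(-1, -31671)) = Add(Add(Pow(-47, 2), Mul(98, 147), Mul(98, -47), Mul(147, -47)), Mul(-1, -31671)) = Add(Add(2209, 14406, -4606, -6909), 31671) = Add(5100, 31671) = 36771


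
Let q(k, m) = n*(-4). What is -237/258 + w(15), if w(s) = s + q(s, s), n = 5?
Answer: -509/86 ≈ -5.9186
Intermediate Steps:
q(k, m) = -20 (q(k, m) = 5*(-4) = -20)
w(s) = -20 + s (w(s) = s - 20 = -20 + s)
-237/258 + w(15) = -237/258 + (-20 + 15) = (1/258)*(-237) - 5 = -79/86 - 5 = -509/86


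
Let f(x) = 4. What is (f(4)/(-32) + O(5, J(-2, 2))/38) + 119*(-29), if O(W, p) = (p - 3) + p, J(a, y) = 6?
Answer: -524535/152 ≈ -3450.9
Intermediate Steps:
O(W, p) = -3 + 2*p (O(W, p) = (-3 + p) + p = -3 + 2*p)
(f(4)/(-32) + O(5, J(-2, 2))/38) + 119*(-29) = (4/(-32) + (-3 + 2*6)/38) + 119*(-29) = (4*(-1/32) + (-3 + 12)*(1/38)) - 3451 = (-1/8 + 9*(1/38)) - 3451 = (-1/8 + 9/38) - 3451 = 17/152 - 3451 = -524535/152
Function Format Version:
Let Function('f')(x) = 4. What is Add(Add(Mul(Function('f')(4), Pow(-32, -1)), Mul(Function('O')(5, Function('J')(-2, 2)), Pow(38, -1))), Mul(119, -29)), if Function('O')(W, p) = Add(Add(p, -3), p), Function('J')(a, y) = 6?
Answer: Rational(-524535, 152) ≈ -3450.9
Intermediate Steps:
Function('O')(W, p) = Add(-3, Mul(2, p)) (Function('O')(W, p) = Add(Add(-3, p), p) = Add(-3, Mul(2, p)))
Add(Add(Mul(Function('f')(4), Pow(-32, -1)), Mul(Function('O')(5, Function('J')(-2, 2)), Pow(38, -1))), Mul(119, -29)) = Add(Add(Mul(4, Pow(-32, -1)), Mul(Add(-3, Mul(2, 6)), Pow(38, -1))), Mul(119, -29)) = Add(Add(Mul(4, Rational(-1, 32)), Mul(Add(-3, 12), Rational(1, 38))), -3451) = Add(Add(Rational(-1, 8), Mul(9, Rational(1, 38))), -3451) = Add(Add(Rational(-1, 8), Rational(9, 38)), -3451) = Add(Rational(17, 152), -3451) = Rational(-524535, 152)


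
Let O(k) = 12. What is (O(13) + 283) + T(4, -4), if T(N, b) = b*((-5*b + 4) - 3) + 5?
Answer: 216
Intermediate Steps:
T(N, b) = 5 + b*(1 - 5*b) (T(N, b) = b*((4 - 5*b) - 3) + 5 = b*(1 - 5*b) + 5 = 5 + b*(1 - 5*b))
(O(13) + 283) + T(4, -4) = (12 + 283) + (5 - 4 - 5*(-4)²) = 295 + (5 - 4 - 5*16) = 295 + (5 - 4 - 80) = 295 - 79 = 216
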